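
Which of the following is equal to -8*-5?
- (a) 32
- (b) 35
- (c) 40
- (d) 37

-8 * -5 = 40
c) 40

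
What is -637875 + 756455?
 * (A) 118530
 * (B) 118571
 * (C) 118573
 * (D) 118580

-637875 + 756455 = 118580
D) 118580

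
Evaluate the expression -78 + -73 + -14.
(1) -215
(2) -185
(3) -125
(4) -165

First: -78 + -73 = -151
Then: -151 + -14 = -165
4) -165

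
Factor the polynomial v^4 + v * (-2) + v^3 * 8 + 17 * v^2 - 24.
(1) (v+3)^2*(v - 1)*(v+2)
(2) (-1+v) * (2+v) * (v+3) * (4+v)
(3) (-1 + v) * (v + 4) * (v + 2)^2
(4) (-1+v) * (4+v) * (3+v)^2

We need to factor v^4 + v * (-2) + v^3 * 8 + 17 * v^2 - 24.
The factored form is (-1+v) * (2+v) * (v+3) * (4+v).
2) (-1+v) * (2+v) * (v+3) * (4+v)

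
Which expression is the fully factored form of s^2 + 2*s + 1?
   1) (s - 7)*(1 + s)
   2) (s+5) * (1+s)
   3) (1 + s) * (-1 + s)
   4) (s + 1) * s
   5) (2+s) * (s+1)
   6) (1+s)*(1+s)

We need to factor s^2 + 2*s + 1.
The factored form is (1+s)*(1+s).
6) (1+s)*(1+s)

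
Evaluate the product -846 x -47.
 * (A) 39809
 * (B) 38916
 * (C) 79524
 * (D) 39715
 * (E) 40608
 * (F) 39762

-846 * -47 = 39762
F) 39762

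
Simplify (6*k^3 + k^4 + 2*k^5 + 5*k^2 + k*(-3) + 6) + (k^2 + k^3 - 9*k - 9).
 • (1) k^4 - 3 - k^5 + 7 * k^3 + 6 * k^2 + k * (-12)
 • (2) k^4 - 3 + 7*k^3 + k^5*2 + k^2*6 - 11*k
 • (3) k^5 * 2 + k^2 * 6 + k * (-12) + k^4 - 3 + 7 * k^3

Adding the polynomials and combining like terms:
(6*k^3 + k^4 + 2*k^5 + 5*k^2 + k*(-3) + 6) + (k^2 + k^3 - 9*k - 9)
= k^5 * 2 + k^2 * 6 + k * (-12) + k^4 - 3 + 7 * k^3
3) k^5 * 2 + k^2 * 6 + k * (-12) + k^4 - 3 + 7 * k^3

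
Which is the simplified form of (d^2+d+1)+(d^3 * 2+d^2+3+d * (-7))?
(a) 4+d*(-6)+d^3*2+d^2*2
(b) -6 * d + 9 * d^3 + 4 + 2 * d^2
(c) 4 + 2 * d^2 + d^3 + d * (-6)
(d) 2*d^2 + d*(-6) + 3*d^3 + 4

Adding the polynomials and combining like terms:
(d^2 + d + 1) + (d^3*2 + d^2 + 3 + d*(-7))
= 4+d*(-6)+d^3*2+d^2*2
a) 4+d*(-6)+d^3*2+d^2*2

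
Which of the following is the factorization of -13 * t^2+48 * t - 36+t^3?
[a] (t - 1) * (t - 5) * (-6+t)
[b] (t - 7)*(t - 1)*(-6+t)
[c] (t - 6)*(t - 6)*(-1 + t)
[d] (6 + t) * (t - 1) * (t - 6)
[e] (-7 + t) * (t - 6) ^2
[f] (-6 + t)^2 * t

We need to factor -13 * t^2+48 * t - 36+t^3.
The factored form is (t - 6)*(t - 6)*(-1 + t).
c) (t - 6)*(t - 6)*(-1 + t)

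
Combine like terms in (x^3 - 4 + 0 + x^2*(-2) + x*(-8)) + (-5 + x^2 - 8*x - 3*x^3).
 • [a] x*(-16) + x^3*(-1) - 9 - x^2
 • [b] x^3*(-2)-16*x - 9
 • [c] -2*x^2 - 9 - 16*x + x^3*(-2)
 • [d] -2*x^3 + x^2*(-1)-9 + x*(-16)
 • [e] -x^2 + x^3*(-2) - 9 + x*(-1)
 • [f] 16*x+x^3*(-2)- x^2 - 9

Adding the polynomials and combining like terms:
(x^3 - 4 + 0 + x^2*(-2) + x*(-8)) + (-5 + x^2 - 8*x - 3*x^3)
= -2*x^3 + x^2*(-1)-9 + x*(-16)
d) -2*x^3 + x^2*(-1)-9 + x*(-16)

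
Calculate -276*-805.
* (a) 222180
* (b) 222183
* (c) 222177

-276 * -805 = 222180
a) 222180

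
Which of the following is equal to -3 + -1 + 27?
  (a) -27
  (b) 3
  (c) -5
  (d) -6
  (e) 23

First: -3 + -1 = -4
Then: -4 + 27 = 23
e) 23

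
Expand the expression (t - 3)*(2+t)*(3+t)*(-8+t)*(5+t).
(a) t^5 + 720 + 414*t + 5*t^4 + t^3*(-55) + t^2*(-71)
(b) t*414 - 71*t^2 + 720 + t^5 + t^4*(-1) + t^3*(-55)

Expanding (t - 3)*(2+t)*(3+t)*(-8+t)*(5+t):
= t*414 - 71*t^2 + 720 + t^5 + t^4*(-1) + t^3*(-55)
b) t*414 - 71*t^2 + 720 + t^5 + t^4*(-1) + t^3*(-55)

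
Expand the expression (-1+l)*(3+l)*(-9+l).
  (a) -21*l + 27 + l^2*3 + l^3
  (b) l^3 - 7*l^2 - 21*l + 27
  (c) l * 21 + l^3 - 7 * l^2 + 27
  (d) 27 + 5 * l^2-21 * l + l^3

Expanding (-1+l)*(3+l)*(-9+l):
= l^3 - 7*l^2 - 21*l + 27
b) l^3 - 7*l^2 - 21*l + 27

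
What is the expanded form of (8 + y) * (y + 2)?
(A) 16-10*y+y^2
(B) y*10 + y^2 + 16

Expanding (8 + y) * (y + 2):
= y*10 + y^2 + 16
B) y*10 + y^2 + 16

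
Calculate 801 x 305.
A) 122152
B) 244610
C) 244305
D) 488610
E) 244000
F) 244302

801 * 305 = 244305
C) 244305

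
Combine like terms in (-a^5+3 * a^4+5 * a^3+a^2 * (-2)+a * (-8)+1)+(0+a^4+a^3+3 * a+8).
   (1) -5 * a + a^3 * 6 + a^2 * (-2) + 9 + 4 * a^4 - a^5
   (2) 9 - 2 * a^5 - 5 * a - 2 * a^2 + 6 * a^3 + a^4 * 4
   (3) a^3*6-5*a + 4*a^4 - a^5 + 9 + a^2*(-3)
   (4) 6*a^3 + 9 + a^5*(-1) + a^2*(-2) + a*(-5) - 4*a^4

Adding the polynomials and combining like terms:
(-a^5 + 3*a^4 + 5*a^3 + a^2*(-2) + a*(-8) + 1) + (0 + a^4 + a^3 + 3*a + 8)
= -5 * a + a^3 * 6 + a^2 * (-2) + 9 + 4 * a^4 - a^5
1) -5 * a + a^3 * 6 + a^2 * (-2) + 9 + 4 * a^4 - a^5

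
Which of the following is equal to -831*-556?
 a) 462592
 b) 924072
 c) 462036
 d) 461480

-831 * -556 = 462036
c) 462036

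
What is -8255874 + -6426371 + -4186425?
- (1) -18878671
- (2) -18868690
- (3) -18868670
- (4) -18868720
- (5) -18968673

First: -8255874 + -6426371 = -14682245
Then: -14682245 + -4186425 = -18868670
3) -18868670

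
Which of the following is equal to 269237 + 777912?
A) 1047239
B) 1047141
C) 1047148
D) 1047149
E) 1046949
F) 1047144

269237 + 777912 = 1047149
D) 1047149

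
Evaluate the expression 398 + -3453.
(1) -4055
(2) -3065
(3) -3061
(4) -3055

398 + -3453 = -3055
4) -3055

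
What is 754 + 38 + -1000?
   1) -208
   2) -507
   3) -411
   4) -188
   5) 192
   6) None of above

First: 754 + 38 = 792
Then: 792 + -1000 = -208
1) -208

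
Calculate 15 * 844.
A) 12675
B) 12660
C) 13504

15 * 844 = 12660
B) 12660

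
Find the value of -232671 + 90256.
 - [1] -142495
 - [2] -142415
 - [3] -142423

-232671 + 90256 = -142415
2) -142415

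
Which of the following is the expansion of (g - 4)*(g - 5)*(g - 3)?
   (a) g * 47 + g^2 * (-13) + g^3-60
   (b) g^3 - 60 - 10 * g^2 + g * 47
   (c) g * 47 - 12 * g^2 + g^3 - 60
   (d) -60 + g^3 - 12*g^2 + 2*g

Expanding (g - 4)*(g - 5)*(g - 3):
= g * 47 - 12 * g^2 + g^3 - 60
c) g * 47 - 12 * g^2 + g^3 - 60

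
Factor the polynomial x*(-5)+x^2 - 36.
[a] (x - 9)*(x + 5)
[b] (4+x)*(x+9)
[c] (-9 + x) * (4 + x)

We need to factor x*(-5)+x^2 - 36.
The factored form is (-9 + x) * (4 + x).
c) (-9 + x) * (4 + x)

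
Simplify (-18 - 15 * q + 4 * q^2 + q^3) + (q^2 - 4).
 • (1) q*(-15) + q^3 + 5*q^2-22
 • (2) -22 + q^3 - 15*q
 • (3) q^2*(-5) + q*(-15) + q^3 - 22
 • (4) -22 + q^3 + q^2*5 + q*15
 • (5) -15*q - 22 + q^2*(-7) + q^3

Adding the polynomials and combining like terms:
(-18 - 15*q + 4*q^2 + q^3) + (q^2 - 4)
= q*(-15) + q^3 + 5*q^2-22
1) q*(-15) + q^3 + 5*q^2-22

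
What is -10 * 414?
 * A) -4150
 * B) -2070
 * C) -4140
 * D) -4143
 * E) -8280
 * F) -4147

-10 * 414 = -4140
C) -4140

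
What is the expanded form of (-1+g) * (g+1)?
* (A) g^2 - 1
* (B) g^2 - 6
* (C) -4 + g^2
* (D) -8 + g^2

Expanding (-1+g) * (g+1):
= g^2 - 1
A) g^2 - 1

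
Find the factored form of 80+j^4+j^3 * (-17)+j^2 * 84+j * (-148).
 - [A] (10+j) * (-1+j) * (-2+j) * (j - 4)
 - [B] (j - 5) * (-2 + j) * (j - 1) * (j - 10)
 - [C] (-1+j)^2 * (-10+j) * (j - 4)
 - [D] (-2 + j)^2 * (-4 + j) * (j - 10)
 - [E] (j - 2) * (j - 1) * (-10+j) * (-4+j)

We need to factor 80+j^4+j^3 * (-17)+j^2 * 84+j * (-148).
The factored form is (j - 2) * (j - 1) * (-10+j) * (-4+j).
E) (j - 2) * (j - 1) * (-10+j) * (-4+j)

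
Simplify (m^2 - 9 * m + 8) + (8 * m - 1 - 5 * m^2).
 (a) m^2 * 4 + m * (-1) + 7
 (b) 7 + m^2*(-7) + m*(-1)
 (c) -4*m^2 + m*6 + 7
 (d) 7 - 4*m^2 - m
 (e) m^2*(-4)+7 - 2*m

Adding the polynomials and combining like terms:
(m^2 - 9*m + 8) + (8*m - 1 - 5*m^2)
= 7 - 4*m^2 - m
d) 7 - 4*m^2 - m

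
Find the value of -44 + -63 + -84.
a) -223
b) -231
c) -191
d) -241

First: -44 + -63 = -107
Then: -107 + -84 = -191
c) -191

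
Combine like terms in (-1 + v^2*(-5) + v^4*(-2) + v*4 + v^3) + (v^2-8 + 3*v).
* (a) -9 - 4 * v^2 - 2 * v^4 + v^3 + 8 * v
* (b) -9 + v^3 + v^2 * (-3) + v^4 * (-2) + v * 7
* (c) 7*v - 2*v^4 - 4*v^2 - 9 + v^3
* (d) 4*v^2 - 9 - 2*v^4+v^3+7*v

Adding the polynomials and combining like terms:
(-1 + v^2*(-5) + v^4*(-2) + v*4 + v^3) + (v^2 - 8 + 3*v)
= 7*v - 2*v^4 - 4*v^2 - 9 + v^3
c) 7*v - 2*v^4 - 4*v^2 - 9 + v^3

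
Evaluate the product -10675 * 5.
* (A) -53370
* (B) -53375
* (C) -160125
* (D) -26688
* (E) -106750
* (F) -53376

-10675 * 5 = -53375
B) -53375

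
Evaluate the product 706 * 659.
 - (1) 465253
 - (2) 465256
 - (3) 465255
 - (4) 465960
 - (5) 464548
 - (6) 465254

706 * 659 = 465254
6) 465254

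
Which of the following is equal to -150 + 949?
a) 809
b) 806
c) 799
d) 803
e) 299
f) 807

-150 + 949 = 799
c) 799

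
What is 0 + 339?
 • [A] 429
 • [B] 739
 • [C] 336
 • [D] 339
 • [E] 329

0 + 339 = 339
D) 339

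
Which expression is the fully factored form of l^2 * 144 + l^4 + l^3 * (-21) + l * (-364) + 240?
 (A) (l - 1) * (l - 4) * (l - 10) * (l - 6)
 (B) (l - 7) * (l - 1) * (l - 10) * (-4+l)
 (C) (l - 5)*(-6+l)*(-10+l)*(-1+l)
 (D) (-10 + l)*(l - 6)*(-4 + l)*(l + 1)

We need to factor l^2 * 144 + l^4 + l^3 * (-21) + l * (-364) + 240.
The factored form is (l - 1) * (l - 4) * (l - 10) * (l - 6).
A) (l - 1) * (l - 4) * (l - 10) * (l - 6)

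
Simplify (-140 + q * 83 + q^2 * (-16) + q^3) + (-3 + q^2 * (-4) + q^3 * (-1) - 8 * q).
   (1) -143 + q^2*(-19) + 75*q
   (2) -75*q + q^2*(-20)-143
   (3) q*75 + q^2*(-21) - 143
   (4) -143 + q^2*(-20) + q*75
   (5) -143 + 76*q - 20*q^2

Adding the polynomials and combining like terms:
(-140 + q*83 + q^2*(-16) + q^3) + (-3 + q^2*(-4) + q^3*(-1) - 8*q)
= -143 + q^2*(-20) + q*75
4) -143 + q^2*(-20) + q*75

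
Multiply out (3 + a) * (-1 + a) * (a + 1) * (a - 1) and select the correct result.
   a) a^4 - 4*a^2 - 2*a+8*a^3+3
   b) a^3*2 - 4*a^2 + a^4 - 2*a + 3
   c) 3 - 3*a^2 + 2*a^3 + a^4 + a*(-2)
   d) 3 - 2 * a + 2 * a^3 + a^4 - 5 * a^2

Expanding (3 + a) * (-1 + a) * (a + 1) * (a - 1):
= a^3*2 - 4*a^2 + a^4 - 2*a + 3
b) a^3*2 - 4*a^2 + a^4 - 2*a + 3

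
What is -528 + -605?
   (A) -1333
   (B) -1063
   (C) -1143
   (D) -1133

-528 + -605 = -1133
D) -1133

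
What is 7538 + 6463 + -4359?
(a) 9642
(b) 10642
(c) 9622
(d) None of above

First: 7538 + 6463 = 14001
Then: 14001 + -4359 = 9642
a) 9642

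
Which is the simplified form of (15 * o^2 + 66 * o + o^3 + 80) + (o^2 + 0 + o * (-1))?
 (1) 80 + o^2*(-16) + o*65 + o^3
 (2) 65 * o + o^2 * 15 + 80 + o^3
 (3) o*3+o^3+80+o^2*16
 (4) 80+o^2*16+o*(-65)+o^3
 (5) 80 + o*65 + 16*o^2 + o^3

Adding the polynomials and combining like terms:
(15*o^2 + 66*o + o^3 + 80) + (o^2 + 0 + o*(-1))
= 80 + o*65 + 16*o^2 + o^3
5) 80 + o*65 + 16*o^2 + o^3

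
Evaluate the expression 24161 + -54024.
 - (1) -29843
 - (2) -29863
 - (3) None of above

24161 + -54024 = -29863
2) -29863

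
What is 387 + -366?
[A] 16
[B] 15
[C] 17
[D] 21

387 + -366 = 21
D) 21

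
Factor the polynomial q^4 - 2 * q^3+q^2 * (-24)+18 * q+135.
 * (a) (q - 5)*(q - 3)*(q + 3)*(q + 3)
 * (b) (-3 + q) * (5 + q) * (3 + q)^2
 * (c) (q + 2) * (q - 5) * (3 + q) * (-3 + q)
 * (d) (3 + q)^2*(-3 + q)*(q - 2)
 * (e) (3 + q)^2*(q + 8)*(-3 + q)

We need to factor q^4 - 2 * q^3+q^2 * (-24)+18 * q+135.
The factored form is (q - 5)*(q - 3)*(q + 3)*(q + 3).
a) (q - 5)*(q - 3)*(q + 3)*(q + 3)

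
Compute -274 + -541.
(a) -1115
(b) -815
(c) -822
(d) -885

-274 + -541 = -815
b) -815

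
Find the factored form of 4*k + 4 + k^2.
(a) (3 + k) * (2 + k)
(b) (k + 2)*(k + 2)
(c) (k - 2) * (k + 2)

We need to factor 4*k + 4 + k^2.
The factored form is (k + 2)*(k + 2).
b) (k + 2)*(k + 2)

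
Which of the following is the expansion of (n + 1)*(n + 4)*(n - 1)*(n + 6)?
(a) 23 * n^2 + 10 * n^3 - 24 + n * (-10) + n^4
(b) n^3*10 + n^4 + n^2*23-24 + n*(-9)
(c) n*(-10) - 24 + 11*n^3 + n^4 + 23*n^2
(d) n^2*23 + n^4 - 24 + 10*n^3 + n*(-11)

Expanding (n + 1)*(n + 4)*(n - 1)*(n + 6):
= 23 * n^2 + 10 * n^3 - 24 + n * (-10) + n^4
a) 23 * n^2 + 10 * n^3 - 24 + n * (-10) + n^4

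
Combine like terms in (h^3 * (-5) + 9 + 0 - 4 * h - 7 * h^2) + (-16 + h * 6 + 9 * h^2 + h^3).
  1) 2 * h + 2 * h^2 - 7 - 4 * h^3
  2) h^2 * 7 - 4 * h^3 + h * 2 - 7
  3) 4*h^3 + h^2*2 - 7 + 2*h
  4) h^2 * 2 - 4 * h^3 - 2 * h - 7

Adding the polynomials and combining like terms:
(h^3*(-5) + 9 + 0 - 4*h - 7*h^2) + (-16 + h*6 + 9*h^2 + h^3)
= 2 * h + 2 * h^2 - 7 - 4 * h^3
1) 2 * h + 2 * h^2 - 7 - 4 * h^3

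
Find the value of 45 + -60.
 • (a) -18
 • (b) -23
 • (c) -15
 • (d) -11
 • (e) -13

45 + -60 = -15
c) -15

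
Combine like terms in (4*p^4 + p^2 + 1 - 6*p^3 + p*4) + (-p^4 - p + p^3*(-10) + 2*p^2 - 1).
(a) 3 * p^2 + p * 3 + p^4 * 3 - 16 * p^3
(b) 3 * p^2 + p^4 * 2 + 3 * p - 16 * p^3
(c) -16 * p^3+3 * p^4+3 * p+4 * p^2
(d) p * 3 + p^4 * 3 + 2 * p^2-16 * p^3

Adding the polynomials and combining like terms:
(4*p^4 + p^2 + 1 - 6*p^3 + p*4) + (-p^4 - p + p^3*(-10) + 2*p^2 - 1)
= 3 * p^2 + p * 3 + p^4 * 3 - 16 * p^3
a) 3 * p^2 + p * 3 + p^4 * 3 - 16 * p^3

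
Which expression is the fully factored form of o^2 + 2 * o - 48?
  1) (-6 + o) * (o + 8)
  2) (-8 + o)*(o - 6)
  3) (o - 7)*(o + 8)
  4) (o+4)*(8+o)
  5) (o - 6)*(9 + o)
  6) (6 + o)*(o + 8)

We need to factor o^2 + 2 * o - 48.
The factored form is (-6 + o) * (o + 8).
1) (-6 + o) * (o + 8)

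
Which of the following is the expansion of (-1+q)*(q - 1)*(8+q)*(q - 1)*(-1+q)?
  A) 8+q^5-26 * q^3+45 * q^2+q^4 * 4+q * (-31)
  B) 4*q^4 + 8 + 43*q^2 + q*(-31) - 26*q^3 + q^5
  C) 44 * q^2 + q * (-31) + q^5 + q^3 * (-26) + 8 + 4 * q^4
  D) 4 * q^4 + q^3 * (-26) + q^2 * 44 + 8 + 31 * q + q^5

Expanding (-1+q)*(q - 1)*(8+q)*(q - 1)*(-1+q):
= 44 * q^2 + q * (-31) + q^5 + q^3 * (-26) + 8 + 4 * q^4
C) 44 * q^2 + q * (-31) + q^5 + q^3 * (-26) + 8 + 4 * q^4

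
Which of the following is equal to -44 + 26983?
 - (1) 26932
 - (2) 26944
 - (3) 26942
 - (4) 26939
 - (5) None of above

-44 + 26983 = 26939
4) 26939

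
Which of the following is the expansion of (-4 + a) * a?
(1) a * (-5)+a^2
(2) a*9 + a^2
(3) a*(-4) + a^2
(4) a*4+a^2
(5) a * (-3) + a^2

Expanding (-4 + a) * a:
= a*(-4) + a^2
3) a*(-4) + a^2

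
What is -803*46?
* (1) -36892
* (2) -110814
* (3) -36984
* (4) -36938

-803 * 46 = -36938
4) -36938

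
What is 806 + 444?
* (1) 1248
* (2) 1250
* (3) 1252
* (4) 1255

806 + 444 = 1250
2) 1250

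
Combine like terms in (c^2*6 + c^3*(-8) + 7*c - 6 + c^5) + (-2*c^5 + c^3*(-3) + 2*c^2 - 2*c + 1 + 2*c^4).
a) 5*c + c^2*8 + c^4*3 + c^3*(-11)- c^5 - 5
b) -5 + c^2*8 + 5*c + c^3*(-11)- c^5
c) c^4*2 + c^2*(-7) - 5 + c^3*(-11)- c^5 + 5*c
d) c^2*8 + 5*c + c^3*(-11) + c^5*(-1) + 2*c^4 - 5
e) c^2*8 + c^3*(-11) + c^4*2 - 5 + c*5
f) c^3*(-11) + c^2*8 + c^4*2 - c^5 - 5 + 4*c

Adding the polynomials and combining like terms:
(c^2*6 + c^3*(-8) + 7*c - 6 + c^5) + (-2*c^5 + c^3*(-3) + 2*c^2 - 2*c + 1 + 2*c^4)
= c^2*8 + 5*c + c^3*(-11) + c^5*(-1) + 2*c^4 - 5
d) c^2*8 + 5*c + c^3*(-11) + c^5*(-1) + 2*c^4 - 5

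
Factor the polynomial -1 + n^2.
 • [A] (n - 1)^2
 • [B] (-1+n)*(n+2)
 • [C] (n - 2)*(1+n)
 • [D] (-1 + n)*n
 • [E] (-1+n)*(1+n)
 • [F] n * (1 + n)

We need to factor -1 + n^2.
The factored form is (-1+n)*(1+n).
E) (-1+n)*(1+n)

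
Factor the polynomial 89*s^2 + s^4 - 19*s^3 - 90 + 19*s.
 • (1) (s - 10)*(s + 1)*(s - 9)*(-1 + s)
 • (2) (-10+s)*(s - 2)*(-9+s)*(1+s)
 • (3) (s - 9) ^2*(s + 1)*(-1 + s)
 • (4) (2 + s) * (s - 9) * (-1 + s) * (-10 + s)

We need to factor 89*s^2 + s^4 - 19*s^3 - 90 + 19*s.
The factored form is (s - 10)*(s + 1)*(s - 9)*(-1 + s).
1) (s - 10)*(s + 1)*(s - 9)*(-1 + s)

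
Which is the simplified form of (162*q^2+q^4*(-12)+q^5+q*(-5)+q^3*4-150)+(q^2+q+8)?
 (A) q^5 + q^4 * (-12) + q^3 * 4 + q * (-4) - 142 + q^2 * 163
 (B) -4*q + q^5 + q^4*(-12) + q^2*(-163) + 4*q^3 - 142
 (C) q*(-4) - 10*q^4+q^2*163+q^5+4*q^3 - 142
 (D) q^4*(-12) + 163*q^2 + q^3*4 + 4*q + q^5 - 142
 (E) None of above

Adding the polynomials and combining like terms:
(162*q^2 + q^4*(-12) + q^5 + q*(-5) + q^3*4 - 150) + (q^2 + q + 8)
= q^5 + q^4 * (-12) + q^3 * 4 + q * (-4) - 142 + q^2 * 163
A) q^5 + q^4 * (-12) + q^3 * 4 + q * (-4) - 142 + q^2 * 163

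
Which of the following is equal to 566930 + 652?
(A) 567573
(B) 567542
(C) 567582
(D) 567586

566930 + 652 = 567582
C) 567582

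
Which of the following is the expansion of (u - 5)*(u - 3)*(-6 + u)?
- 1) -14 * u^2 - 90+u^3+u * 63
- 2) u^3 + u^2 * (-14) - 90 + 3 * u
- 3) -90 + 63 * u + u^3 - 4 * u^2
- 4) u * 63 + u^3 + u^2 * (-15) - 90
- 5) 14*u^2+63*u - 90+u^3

Expanding (u - 5)*(u - 3)*(-6 + u):
= -14 * u^2 - 90+u^3+u * 63
1) -14 * u^2 - 90+u^3+u * 63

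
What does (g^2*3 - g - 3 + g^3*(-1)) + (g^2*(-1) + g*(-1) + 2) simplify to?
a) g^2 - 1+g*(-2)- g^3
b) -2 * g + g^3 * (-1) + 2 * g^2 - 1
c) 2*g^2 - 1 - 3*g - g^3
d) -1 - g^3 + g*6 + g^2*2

Adding the polynomials and combining like terms:
(g^2*3 - g - 3 + g^3*(-1)) + (g^2*(-1) + g*(-1) + 2)
= -2 * g + g^3 * (-1) + 2 * g^2 - 1
b) -2 * g + g^3 * (-1) + 2 * g^2 - 1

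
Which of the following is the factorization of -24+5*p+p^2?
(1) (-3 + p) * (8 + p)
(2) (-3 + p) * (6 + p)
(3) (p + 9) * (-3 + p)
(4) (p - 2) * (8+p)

We need to factor -24+5*p+p^2.
The factored form is (-3 + p) * (8 + p).
1) (-3 + p) * (8 + p)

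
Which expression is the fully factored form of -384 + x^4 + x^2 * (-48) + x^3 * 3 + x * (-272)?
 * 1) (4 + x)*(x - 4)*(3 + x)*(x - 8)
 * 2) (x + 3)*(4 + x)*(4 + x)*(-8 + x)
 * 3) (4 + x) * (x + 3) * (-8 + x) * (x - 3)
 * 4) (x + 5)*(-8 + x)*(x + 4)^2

We need to factor -384 + x^4 + x^2 * (-48) + x^3 * 3 + x * (-272).
The factored form is (x + 3)*(4 + x)*(4 + x)*(-8 + x).
2) (x + 3)*(4 + x)*(4 + x)*(-8 + x)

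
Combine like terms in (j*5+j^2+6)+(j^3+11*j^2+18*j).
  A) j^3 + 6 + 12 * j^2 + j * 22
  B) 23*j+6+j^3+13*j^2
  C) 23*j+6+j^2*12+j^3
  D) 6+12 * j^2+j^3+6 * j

Adding the polynomials and combining like terms:
(j*5 + j^2 + 6) + (j^3 + 11*j^2 + 18*j)
= 23*j+6+j^2*12+j^3
C) 23*j+6+j^2*12+j^3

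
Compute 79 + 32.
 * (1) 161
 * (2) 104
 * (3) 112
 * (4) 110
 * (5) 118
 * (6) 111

79 + 32 = 111
6) 111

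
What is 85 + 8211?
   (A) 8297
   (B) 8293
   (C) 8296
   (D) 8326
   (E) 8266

85 + 8211 = 8296
C) 8296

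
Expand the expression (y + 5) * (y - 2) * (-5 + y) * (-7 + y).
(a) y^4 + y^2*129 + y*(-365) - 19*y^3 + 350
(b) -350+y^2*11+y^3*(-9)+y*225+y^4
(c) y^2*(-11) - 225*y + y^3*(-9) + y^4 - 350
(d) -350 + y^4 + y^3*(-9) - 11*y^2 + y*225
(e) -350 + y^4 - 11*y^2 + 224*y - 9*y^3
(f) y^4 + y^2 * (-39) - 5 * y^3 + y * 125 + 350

Expanding (y + 5) * (y - 2) * (-5 + y) * (-7 + y):
= -350 + y^4 + y^3*(-9) - 11*y^2 + y*225
d) -350 + y^4 + y^3*(-9) - 11*y^2 + y*225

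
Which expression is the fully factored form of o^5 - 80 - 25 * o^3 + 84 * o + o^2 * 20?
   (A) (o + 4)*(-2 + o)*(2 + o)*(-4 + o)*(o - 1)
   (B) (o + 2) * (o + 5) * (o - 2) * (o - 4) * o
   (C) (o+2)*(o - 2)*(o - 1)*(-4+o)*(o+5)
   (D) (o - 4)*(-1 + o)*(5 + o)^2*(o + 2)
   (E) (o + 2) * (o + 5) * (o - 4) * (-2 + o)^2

We need to factor o^5 - 80 - 25 * o^3 + 84 * o + o^2 * 20.
The factored form is (o+2)*(o - 2)*(o - 1)*(-4+o)*(o+5).
C) (o+2)*(o - 2)*(o - 1)*(-4+o)*(o+5)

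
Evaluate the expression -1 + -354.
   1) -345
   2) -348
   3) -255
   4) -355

-1 + -354 = -355
4) -355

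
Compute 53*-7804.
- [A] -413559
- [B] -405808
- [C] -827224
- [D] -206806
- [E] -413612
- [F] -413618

53 * -7804 = -413612
E) -413612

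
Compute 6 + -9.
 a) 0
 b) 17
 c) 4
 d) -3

6 + -9 = -3
d) -3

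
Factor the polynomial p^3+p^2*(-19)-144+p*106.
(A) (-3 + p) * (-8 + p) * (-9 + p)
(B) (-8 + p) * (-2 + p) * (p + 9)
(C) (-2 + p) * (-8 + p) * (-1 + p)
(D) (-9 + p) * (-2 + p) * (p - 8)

We need to factor p^3+p^2*(-19)-144+p*106.
The factored form is (-9 + p) * (-2 + p) * (p - 8).
D) (-9 + p) * (-2 + p) * (p - 8)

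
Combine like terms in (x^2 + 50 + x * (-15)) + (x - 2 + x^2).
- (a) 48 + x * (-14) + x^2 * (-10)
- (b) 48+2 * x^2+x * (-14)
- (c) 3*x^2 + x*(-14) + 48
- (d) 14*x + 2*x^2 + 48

Adding the polynomials and combining like terms:
(x^2 + 50 + x*(-15)) + (x - 2 + x^2)
= 48+2 * x^2+x * (-14)
b) 48+2 * x^2+x * (-14)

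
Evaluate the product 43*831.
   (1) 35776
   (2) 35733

43 * 831 = 35733
2) 35733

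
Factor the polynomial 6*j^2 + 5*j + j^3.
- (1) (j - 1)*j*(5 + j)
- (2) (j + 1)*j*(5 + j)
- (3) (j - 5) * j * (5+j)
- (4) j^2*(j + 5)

We need to factor 6*j^2 + 5*j + j^3.
The factored form is (j + 1)*j*(5 + j).
2) (j + 1)*j*(5 + j)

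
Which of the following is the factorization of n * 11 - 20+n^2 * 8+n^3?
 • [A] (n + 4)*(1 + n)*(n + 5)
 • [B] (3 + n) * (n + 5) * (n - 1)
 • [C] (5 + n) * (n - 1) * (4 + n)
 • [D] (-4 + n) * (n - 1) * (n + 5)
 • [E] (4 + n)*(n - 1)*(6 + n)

We need to factor n * 11 - 20+n^2 * 8+n^3.
The factored form is (5 + n) * (n - 1) * (4 + n).
C) (5 + n) * (n - 1) * (4 + n)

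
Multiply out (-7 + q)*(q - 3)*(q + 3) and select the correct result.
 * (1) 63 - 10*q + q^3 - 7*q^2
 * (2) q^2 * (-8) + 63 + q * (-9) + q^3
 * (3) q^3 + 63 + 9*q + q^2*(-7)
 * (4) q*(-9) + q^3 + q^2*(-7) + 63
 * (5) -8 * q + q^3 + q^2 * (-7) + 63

Expanding (-7 + q)*(q - 3)*(q + 3):
= q*(-9) + q^3 + q^2*(-7) + 63
4) q*(-9) + q^3 + q^2*(-7) + 63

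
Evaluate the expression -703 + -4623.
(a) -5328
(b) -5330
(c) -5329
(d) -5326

-703 + -4623 = -5326
d) -5326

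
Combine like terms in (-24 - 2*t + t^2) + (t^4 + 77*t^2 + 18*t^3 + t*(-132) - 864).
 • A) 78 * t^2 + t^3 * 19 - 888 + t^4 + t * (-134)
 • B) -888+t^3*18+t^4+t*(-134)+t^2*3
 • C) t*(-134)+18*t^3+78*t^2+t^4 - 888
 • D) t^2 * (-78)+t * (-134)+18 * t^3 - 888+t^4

Adding the polynomials and combining like terms:
(-24 - 2*t + t^2) + (t^4 + 77*t^2 + 18*t^3 + t*(-132) - 864)
= t*(-134)+18*t^3+78*t^2+t^4 - 888
C) t*(-134)+18*t^3+78*t^2+t^4 - 888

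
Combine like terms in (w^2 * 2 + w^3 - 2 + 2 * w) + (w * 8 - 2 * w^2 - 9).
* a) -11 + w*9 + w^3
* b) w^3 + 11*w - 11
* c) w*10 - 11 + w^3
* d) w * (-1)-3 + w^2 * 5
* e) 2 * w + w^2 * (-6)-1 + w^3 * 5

Adding the polynomials and combining like terms:
(w^2*2 + w^3 - 2 + 2*w) + (w*8 - 2*w^2 - 9)
= w*10 - 11 + w^3
c) w*10 - 11 + w^3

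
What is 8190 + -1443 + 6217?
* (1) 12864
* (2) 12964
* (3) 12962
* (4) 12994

First: 8190 + -1443 = 6747
Then: 6747 + 6217 = 12964
2) 12964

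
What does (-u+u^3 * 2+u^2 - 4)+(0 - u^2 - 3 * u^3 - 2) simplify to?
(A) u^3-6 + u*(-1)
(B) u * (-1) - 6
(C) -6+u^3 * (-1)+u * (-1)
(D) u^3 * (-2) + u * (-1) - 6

Adding the polynomials and combining like terms:
(-u + u^3*2 + u^2 - 4) + (0 - u^2 - 3*u^3 - 2)
= -6+u^3 * (-1)+u * (-1)
C) -6+u^3 * (-1)+u * (-1)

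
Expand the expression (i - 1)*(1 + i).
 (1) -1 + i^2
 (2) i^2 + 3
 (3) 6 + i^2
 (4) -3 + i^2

Expanding (i - 1)*(1 + i):
= -1 + i^2
1) -1 + i^2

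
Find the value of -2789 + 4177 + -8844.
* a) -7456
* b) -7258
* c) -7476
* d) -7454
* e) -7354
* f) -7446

First: -2789 + 4177 = 1388
Then: 1388 + -8844 = -7456
a) -7456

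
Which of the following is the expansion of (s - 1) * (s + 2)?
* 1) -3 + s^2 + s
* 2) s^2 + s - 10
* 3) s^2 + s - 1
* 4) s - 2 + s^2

Expanding (s - 1) * (s + 2):
= s - 2 + s^2
4) s - 2 + s^2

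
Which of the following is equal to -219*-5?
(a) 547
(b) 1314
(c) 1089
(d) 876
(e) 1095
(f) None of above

-219 * -5 = 1095
e) 1095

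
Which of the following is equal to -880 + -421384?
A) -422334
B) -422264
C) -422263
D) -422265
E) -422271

-880 + -421384 = -422264
B) -422264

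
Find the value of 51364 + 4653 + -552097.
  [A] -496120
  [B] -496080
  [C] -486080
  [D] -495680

First: 51364 + 4653 = 56017
Then: 56017 + -552097 = -496080
B) -496080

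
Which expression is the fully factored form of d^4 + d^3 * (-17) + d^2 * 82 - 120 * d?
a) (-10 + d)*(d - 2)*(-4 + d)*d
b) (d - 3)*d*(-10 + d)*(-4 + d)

We need to factor d^4 + d^3 * (-17) + d^2 * 82 - 120 * d.
The factored form is (d - 3)*d*(-10 + d)*(-4 + d).
b) (d - 3)*d*(-10 + d)*(-4 + d)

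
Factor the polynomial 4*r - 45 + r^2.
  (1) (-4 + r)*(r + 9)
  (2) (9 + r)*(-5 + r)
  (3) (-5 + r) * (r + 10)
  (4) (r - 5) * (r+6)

We need to factor 4*r - 45 + r^2.
The factored form is (9 + r)*(-5 + r).
2) (9 + r)*(-5 + r)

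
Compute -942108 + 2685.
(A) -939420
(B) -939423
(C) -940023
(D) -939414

-942108 + 2685 = -939423
B) -939423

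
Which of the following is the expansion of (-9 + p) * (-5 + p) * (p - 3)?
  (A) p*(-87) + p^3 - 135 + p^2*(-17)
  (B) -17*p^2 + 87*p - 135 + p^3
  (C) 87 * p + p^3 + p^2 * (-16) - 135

Expanding (-9 + p) * (-5 + p) * (p - 3):
= -17*p^2 + 87*p - 135 + p^3
B) -17*p^2 + 87*p - 135 + p^3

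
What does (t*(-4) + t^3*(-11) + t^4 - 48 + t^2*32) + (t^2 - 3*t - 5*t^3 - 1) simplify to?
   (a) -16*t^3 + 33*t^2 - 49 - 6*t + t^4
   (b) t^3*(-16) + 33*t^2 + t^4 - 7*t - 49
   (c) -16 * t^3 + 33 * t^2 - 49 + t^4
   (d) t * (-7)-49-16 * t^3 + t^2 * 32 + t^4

Adding the polynomials and combining like terms:
(t*(-4) + t^3*(-11) + t^4 - 48 + t^2*32) + (t^2 - 3*t - 5*t^3 - 1)
= t^3*(-16) + 33*t^2 + t^4 - 7*t - 49
b) t^3*(-16) + 33*t^2 + t^4 - 7*t - 49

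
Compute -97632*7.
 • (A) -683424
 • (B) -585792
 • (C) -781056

-97632 * 7 = -683424
A) -683424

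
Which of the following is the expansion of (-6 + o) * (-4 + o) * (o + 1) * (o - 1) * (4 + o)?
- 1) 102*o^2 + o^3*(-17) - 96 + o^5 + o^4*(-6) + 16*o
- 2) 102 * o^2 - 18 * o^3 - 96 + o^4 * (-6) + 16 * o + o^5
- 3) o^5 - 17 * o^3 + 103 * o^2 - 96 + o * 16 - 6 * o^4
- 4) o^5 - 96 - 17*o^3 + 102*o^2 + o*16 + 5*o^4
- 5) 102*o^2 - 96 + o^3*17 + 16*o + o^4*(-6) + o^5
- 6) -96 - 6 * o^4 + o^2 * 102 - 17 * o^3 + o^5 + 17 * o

Expanding (-6 + o) * (-4 + o) * (o + 1) * (o - 1) * (4 + o):
= 102*o^2 + o^3*(-17) - 96 + o^5 + o^4*(-6) + 16*o
1) 102*o^2 + o^3*(-17) - 96 + o^5 + o^4*(-6) + 16*o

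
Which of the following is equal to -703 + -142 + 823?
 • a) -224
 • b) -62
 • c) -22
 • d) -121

First: -703 + -142 = -845
Then: -845 + 823 = -22
c) -22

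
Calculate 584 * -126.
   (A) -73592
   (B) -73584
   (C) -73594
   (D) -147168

584 * -126 = -73584
B) -73584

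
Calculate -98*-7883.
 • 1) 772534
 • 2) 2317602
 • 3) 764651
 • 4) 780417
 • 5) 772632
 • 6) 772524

-98 * -7883 = 772534
1) 772534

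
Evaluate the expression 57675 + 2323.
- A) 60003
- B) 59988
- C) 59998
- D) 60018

57675 + 2323 = 59998
C) 59998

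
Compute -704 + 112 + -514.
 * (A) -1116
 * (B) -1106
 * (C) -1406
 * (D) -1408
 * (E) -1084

First: -704 + 112 = -592
Then: -592 + -514 = -1106
B) -1106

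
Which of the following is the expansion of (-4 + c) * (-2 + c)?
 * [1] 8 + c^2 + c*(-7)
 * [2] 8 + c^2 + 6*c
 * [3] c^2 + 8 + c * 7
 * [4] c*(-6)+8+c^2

Expanding (-4 + c) * (-2 + c):
= c*(-6)+8+c^2
4) c*(-6)+8+c^2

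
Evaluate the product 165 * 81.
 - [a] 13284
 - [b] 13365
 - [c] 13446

165 * 81 = 13365
b) 13365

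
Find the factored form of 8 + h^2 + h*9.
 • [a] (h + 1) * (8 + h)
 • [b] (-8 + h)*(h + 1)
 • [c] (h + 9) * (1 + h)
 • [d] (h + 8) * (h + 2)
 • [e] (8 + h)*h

We need to factor 8 + h^2 + h*9.
The factored form is (h + 1) * (8 + h).
a) (h + 1) * (8 + h)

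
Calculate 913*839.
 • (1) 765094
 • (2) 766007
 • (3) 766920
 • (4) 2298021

913 * 839 = 766007
2) 766007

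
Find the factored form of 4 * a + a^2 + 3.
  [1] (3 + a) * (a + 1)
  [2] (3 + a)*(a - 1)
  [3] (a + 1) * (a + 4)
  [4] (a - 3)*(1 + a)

We need to factor 4 * a + a^2 + 3.
The factored form is (3 + a) * (a + 1).
1) (3 + a) * (a + 1)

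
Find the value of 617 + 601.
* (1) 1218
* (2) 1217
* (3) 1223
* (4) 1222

617 + 601 = 1218
1) 1218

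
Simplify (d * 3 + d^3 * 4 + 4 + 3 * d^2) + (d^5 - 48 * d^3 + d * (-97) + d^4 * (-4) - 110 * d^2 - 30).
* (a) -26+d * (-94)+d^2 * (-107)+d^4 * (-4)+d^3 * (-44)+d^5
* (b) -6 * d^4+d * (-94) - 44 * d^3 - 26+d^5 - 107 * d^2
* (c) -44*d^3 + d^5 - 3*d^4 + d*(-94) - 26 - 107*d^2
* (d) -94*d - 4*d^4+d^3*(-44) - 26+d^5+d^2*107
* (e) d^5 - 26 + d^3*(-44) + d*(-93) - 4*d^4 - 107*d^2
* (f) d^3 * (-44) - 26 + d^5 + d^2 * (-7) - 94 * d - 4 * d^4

Adding the polynomials and combining like terms:
(d*3 + d^3*4 + 4 + 3*d^2) + (d^5 - 48*d^3 + d*(-97) + d^4*(-4) - 110*d^2 - 30)
= -26+d * (-94)+d^2 * (-107)+d^4 * (-4)+d^3 * (-44)+d^5
a) -26+d * (-94)+d^2 * (-107)+d^4 * (-4)+d^3 * (-44)+d^5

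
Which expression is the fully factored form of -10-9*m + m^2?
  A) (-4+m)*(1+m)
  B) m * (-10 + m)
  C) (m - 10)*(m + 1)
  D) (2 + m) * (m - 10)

We need to factor -10-9*m + m^2.
The factored form is (m - 10)*(m + 1).
C) (m - 10)*(m + 1)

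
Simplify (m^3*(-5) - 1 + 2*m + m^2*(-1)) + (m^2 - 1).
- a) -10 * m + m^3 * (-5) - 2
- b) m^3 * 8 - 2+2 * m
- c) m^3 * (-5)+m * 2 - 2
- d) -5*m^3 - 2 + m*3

Adding the polynomials and combining like terms:
(m^3*(-5) - 1 + 2*m + m^2*(-1)) + (m^2 - 1)
= m^3 * (-5)+m * 2 - 2
c) m^3 * (-5)+m * 2 - 2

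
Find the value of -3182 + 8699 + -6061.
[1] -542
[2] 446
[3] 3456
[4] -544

First: -3182 + 8699 = 5517
Then: 5517 + -6061 = -544
4) -544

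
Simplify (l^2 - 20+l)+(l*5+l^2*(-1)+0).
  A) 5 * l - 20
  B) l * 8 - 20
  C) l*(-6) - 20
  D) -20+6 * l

Adding the polynomials and combining like terms:
(l^2 - 20 + l) + (l*5 + l^2*(-1) + 0)
= -20+6 * l
D) -20+6 * l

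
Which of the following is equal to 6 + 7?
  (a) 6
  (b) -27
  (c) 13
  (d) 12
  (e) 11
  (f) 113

6 + 7 = 13
c) 13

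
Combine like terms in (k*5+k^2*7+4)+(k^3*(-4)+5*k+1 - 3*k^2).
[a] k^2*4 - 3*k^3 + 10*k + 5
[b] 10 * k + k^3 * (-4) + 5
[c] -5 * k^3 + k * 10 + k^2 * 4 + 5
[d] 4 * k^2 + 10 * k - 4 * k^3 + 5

Adding the polynomials and combining like terms:
(k*5 + k^2*7 + 4) + (k^3*(-4) + 5*k + 1 - 3*k^2)
= 4 * k^2 + 10 * k - 4 * k^3 + 5
d) 4 * k^2 + 10 * k - 4 * k^3 + 5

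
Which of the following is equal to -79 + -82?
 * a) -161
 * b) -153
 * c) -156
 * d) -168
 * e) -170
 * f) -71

-79 + -82 = -161
a) -161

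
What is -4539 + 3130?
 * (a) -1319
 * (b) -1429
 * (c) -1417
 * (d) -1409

-4539 + 3130 = -1409
d) -1409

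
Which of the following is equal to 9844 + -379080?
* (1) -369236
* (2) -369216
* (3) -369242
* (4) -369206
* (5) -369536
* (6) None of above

9844 + -379080 = -369236
1) -369236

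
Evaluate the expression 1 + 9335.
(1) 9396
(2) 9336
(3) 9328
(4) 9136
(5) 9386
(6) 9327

1 + 9335 = 9336
2) 9336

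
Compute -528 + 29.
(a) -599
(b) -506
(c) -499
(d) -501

-528 + 29 = -499
c) -499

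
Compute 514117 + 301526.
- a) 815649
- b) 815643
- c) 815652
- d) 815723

514117 + 301526 = 815643
b) 815643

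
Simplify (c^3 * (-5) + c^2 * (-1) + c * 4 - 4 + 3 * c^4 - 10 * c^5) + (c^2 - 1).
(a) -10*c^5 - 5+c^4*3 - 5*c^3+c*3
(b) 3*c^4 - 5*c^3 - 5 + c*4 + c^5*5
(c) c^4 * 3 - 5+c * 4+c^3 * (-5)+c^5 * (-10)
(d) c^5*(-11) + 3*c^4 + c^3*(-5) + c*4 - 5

Adding the polynomials and combining like terms:
(c^3*(-5) + c^2*(-1) + c*4 - 4 + 3*c^4 - 10*c^5) + (c^2 - 1)
= c^4 * 3 - 5+c * 4+c^3 * (-5)+c^5 * (-10)
c) c^4 * 3 - 5+c * 4+c^3 * (-5)+c^5 * (-10)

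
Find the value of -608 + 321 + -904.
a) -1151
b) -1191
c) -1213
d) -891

First: -608 + 321 = -287
Then: -287 + -904 = -1191
b) -1191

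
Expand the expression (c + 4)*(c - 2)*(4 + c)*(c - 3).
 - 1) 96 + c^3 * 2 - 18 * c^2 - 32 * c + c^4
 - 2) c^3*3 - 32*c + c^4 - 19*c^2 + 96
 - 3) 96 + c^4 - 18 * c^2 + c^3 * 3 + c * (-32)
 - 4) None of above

Expanding (c + 4)*(c - 2)*(4 + c)*(c - 3):
= 96 + c^4 - 18 * c^2 + c^3 * 3 + c * (-32)
3) 96 + c^4 - 18 * c^2 + c^3 * 3 + c * (-32)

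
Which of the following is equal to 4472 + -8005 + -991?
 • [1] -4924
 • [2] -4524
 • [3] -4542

First: 4472 + -8005 = -3533
Then: -3533 + -991 = -4524
2) -4524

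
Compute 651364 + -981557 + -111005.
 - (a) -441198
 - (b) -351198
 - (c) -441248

First: 651364 + -981557 = -330193
Then: -330193 + -111005 = -441198
a) -441198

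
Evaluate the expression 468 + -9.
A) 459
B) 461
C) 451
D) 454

468 + -9 = 459
A) 459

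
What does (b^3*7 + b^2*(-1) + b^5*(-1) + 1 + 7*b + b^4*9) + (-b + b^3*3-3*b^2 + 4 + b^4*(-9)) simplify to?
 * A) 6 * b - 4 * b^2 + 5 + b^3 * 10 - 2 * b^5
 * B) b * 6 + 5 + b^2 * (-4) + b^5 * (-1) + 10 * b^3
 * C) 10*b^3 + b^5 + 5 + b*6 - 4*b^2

Adding the polynomials and combining like terms:
(b^3*7 + b^2*(-1) + b^5*(-1) + 1 + 7*b + b^4*9) + (-b + b^3*3 - 3*b^2 + 4 + b^4*(-9))
= b * 6 + 5 + b^2 * (-4) + b^5 * (-1) + 10 * b^3
B) b * 6 + 5 + b^2 * (-4) + b^5 * (-1) + 10 * b^3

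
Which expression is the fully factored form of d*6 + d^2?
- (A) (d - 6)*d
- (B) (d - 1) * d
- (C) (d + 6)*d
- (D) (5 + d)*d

We need to factor d*6 + d^2.
The factored form is (d + 6)*d.
C) (d + 6)*d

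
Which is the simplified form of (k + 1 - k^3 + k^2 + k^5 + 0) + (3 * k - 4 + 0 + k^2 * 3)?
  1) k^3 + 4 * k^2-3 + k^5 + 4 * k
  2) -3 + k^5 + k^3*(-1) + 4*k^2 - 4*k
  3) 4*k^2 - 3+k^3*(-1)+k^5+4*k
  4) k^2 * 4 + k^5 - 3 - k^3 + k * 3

Adding the polynomials and combining like terms:
(k + 1 - k^3 + k^2 + k^5 + 0) + (3*k - 4 + 0 + k^2*3)
= 4*k^2 - 3+k^3*(-1)+k^5+4*k
3) 4*k^2 - 3+k^3*(-1)+k^5+4*k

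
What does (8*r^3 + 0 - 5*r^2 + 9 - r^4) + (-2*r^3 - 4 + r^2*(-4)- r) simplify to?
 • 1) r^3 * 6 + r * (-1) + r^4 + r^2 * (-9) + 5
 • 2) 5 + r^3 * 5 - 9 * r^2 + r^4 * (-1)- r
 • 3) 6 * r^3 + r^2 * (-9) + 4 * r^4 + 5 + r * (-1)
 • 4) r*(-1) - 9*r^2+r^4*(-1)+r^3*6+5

Adding the polynomials and combining like terms:
(8*r^3 + 0 - 5*r^2 + 9 - r^4) + (-2*r^3 - 4 + r^2*(-4) - r)
= r*(-1) - 9*r^2+r^4*(-1)+r^3*6+5
4) r*(-1) - 9*r^2+r^4*(-1)+r^3*6+5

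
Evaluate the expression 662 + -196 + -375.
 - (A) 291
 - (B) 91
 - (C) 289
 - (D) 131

First: 662 + -196 = 466
Then: 466 + -375 = 91
B) 91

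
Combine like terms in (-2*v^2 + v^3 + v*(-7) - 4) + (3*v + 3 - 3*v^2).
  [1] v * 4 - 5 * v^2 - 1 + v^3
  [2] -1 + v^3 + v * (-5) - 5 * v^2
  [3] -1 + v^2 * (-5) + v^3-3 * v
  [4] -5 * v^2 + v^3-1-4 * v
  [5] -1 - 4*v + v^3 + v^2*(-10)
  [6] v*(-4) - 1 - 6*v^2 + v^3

Adding the polynomials and combining like terms:
(-2*v^2 + v^3 + v*(-7) - 4) + (3*v + 3 - 3*v^2)
= -5 * v^2 + v^3-1-4 * v
4) -5 * v^2 + v^3-1-4 * v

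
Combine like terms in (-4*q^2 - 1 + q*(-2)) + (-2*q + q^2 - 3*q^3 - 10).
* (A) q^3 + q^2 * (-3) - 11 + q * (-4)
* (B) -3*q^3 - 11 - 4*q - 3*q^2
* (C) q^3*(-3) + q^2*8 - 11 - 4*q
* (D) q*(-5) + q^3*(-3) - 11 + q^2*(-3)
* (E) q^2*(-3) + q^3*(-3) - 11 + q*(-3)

Adding the polynomials and combining like terms:
(-4*q^2 - 1 + q*(-2)) + (-2*q + q^2 - 3*q^3 - 10)
= -3*q^3 - 11 - 4*q - 3*q^2
B) -3*q^3 - 11 - 4*q - 3*q^2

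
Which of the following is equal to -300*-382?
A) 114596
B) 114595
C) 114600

-300 * -382 = 114600
C) 114600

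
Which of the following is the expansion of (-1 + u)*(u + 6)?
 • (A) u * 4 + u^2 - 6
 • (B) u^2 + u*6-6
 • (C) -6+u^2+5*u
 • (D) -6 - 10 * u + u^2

Expanding (-1 + u)*(u + 6):
= -6+u^2+5*u
C) -6+u^2+5*u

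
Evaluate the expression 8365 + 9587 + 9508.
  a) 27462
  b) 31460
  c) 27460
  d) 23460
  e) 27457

First: 8365 + 9587 = 17952
Then: 17952 + 9508 = 27460
c) 27460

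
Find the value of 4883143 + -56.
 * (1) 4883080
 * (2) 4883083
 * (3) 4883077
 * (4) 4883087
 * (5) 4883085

4883143 + -56 = 4883087
4) 4883087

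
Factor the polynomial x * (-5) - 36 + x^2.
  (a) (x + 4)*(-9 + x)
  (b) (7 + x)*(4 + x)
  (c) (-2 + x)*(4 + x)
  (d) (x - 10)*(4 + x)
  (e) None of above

We need to factor x * (-5) - 36 + x^2.
The factored form is (x + 4)*(-9 + x).
a) (x + 4)*(-9 + x)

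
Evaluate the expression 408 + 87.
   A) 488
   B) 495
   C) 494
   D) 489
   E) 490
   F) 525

408 + 87 = 495
B) 495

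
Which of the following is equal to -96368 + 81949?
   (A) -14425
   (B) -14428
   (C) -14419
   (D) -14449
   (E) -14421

-96368 + 81949 = -14419
C) -14419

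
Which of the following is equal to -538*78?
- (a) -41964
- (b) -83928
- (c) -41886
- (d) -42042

-538 * 78 = -41964
a) -41964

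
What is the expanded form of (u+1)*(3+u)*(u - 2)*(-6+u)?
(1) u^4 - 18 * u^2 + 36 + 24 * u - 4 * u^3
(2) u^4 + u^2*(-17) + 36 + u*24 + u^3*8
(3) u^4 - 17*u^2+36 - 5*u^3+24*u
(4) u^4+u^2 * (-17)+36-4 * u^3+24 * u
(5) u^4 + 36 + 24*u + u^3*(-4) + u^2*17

Expanding (u+1)*(3+u)*(u - 2)*(-6+u):
= u^4+u^2 * (-17)+36-4 * u^3+24 * u
4) u^4+u^2 * (-17)+36-4 * u^3+24 * u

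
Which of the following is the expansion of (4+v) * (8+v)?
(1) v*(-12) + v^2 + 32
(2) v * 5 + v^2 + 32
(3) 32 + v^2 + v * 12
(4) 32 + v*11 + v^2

Expanding (4+v) * (8+v):
= 32 + v^2 + v * 12
3) 32 + v^2 + v * 12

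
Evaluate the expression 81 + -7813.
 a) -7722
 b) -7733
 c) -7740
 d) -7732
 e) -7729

81 + -7813 = -7732
d) -7732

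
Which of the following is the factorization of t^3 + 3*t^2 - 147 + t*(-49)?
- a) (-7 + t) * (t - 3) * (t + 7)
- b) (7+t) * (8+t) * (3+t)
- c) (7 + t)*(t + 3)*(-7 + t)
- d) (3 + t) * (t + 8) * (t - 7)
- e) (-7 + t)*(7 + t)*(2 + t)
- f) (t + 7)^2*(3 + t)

We need to factor t^3 + 3*t^2 - 147 + t*(-49).
The factored form is (7 + t)*(t + 3)*(-7 + t).
c) (7 + t)*(t + 3)*(-7 + t)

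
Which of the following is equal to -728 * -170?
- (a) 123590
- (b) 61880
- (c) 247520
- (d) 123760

-728 * -170 = 123760
d) 123760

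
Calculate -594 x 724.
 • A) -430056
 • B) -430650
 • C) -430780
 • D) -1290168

-594 * 724 = -430056
A) -430056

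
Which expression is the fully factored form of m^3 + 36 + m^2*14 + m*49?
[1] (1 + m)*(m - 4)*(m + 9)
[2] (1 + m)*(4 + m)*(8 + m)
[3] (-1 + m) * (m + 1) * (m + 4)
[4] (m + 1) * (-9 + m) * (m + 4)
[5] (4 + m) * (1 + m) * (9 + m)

We need to factor m^3 + 36 + m^2*14 + m*49.
The factored form is (4 + m) * (1 + m) * (9 + m).
5) (4 + m) * (1 + m) * (9 + m)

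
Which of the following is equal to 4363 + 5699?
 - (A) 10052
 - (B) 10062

4363 + 5699 = 10062
B) 10062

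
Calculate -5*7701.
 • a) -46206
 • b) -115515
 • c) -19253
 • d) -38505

-5 * 7701 = -38505
d) -38505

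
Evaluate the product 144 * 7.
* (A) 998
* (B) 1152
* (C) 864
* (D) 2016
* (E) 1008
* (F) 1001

144 * 7 = 1008
E) 1008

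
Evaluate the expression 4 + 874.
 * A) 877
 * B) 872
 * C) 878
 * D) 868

4 + 874 = 878
C) 878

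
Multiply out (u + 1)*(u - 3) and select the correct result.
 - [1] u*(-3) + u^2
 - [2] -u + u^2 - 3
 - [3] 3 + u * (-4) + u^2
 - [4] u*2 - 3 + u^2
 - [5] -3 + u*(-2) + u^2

Expanding (u + 1)*(u - 3):
= -3 + u*(-2) + u^2
5) -3 + u*(-2) + u^2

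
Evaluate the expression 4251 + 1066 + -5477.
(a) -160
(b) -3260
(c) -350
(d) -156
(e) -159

First: 4251 + 1066 = 5317
Then: 5317 + -5477 = -160
a) -160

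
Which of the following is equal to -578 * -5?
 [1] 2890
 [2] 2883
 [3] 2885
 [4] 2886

-578 * -5 = 2890
1) 2890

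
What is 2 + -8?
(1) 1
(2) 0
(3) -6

2 + -8 = -6
3) -6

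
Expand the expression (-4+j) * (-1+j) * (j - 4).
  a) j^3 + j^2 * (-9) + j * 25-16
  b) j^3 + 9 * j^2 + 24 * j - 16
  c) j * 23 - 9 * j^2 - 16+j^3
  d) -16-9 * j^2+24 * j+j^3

Expanding (-4+j) * (-1+j) * (j - 4):
= -16-9 * j^2+24 * j+j^3
d) -16-9 * j^2+24 * j+j^3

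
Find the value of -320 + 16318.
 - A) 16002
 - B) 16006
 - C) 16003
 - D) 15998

-320 + 16318 = 15998
D) 15998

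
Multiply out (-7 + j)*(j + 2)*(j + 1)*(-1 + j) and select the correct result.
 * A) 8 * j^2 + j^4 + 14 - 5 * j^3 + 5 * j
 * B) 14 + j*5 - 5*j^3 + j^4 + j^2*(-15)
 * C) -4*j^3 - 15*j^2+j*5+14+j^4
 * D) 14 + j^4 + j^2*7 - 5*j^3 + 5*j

Expanding (-7 + j)*(j + 2)*(j + 1)*(-1 + j):
= 14 + j*5 - 5*j^3 + j^4 + j^2*(-15)
B) 14 + j*5 - 5*j^3 + j^4 + j^2*(-15)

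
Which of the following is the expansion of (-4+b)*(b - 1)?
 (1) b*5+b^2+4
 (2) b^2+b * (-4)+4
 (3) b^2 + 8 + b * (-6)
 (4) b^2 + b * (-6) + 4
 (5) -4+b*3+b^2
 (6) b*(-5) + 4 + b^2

Expanding (-4+b)*(b - 1):
= b*(-5) + 4 + b^2
6) b*(-5) + 4 + b^2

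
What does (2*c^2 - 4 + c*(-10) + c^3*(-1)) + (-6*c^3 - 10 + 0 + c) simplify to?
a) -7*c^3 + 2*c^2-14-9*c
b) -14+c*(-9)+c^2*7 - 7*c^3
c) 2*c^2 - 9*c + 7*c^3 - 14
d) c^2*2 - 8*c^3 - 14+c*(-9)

Adding the polynomials and combining like terms:
(2*c^2 - 4 + c*(-10) + c^3*(-1)) + (-6*c^3 - 10 + 0 + c)
= -7*c^3 + 2*c^2-14-9*c
a) -7*c^3 + 2*c^2-14-9*c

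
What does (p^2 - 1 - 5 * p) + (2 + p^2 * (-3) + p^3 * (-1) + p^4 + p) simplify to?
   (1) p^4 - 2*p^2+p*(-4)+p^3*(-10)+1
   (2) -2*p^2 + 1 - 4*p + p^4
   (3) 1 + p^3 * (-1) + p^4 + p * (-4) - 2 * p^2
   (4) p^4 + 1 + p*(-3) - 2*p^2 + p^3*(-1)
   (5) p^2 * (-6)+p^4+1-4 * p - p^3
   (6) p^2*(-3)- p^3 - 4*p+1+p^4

Adding the polynomials and combining like terms:
(p^2 - 1 - 5*p) + (2 + p^2*(-3) + p^3*(-1) + p^4 + p)
= 1 + p^3 * (-1) + p^4 + p * (-4) - 2 * p^2
3) 1 + p^3 * (-1) + p^4 + p * (-4) - 2 * p^2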